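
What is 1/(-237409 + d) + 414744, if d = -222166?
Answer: 190605973799/459575 ≈ 4.1474e+5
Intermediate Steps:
1/(-237409 + d) + 414744 = 1/(-237409 - 222166) + 414744 = 1/(-459575) + 414744 = -1/459575 + 414744 = 190605973799/459575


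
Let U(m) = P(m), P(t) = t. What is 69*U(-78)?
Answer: -5382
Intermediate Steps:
U(m) = m
69*U(-78) = 69*(-78) = -5382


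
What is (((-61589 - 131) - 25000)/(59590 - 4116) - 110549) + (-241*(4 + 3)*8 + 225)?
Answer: -3434438700/27737 ≈ -1.2382e+5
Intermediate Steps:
(((-61589 - 131) - 25000)/(59590 - 4116) - 110549) + (-241*(4 + 3)*8 + 225) = ((-61720 - 25000)/55474 - 110549) + (-1687*8 + 225) = (-86720*1/55474 - 110549) + (-241*56 + 225) = (-43360/27737 - 110549) + (-13496 + 225) = -3066340973/27737 - 13271 = -3434438700/27737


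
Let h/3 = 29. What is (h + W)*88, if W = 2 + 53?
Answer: 12496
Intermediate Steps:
h = 87 (h = 3*29 = 87)
W = 55
(h + W)*88 = (87 + 55)*88 = 142*88 = 12496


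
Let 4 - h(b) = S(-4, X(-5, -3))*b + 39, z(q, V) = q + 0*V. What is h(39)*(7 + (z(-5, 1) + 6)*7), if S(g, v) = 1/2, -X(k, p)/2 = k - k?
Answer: -763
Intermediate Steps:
z(q, V) = q (z(q, V) = q + 0 = q)
X(k, p) = 0 (X(k, p) = -2*(k - k) = -2*0 = 0)
S(g, v) = ½
h(b) = -35 - b/2 (h(b) = 4 - (b/2 + 39) = 4 - (39 + b/2) = 4 + (-39 - b/2) = -35 - b/2)
h(39)*(7 + (z(-5, 1) + 6)*7) = (-35 - ½*39)*(7 + (-5 + 6)*7) = (-35 - 39/2)*(7 + 1*7) = -109*(7 + 7)/2 = -109/2*14 = -763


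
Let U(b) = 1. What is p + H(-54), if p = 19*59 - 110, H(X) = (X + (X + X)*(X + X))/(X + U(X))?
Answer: 41973/53 ≈ 791.94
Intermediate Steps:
H(X) = (X + 4*X**2)/(1 + X) (H(X) = (X + (X + X)*(X + X))/(X + 1) = (X + (2*X)*(2*X))/(1 + X) = (X + 4*X**2)/(1 + X))
p = 1011 (p = 1121 - 110 = 1011)
p + H(-54) = 1011 - 54*(1 + 4*(-54))/(1 - 54) = 1011 - 54*(1 - 216)/(-53) = 1011 - 54*(-1/53)*(-215) = 1011 - 11610/53 = 41973/53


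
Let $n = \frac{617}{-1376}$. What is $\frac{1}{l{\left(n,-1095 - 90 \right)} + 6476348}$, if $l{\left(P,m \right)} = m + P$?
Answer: $\frac{1376}{8909823671} \approx 1.5444 \cdot 10^{-7}$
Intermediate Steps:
$n = - \frac{617}{1376}$ ($n = 617 \left(- \frac{1}{1376}\right) = - \frac{617}{1376} \approx -0.4484$)
$l{\left(P,m \right)} = P + m$
$\frac{1}{l{\left(n,-1095 - 90 \right)} + 6476348} = \frac{1}{\left(- \frac{617}{1376} - 1185\right) + 6476348} = \frac{1}{- \frac{1631177}{1376} + 6476348} = \frac{1}{\frac{8909823671}{1376}} = \frac{1376}{8909823671}$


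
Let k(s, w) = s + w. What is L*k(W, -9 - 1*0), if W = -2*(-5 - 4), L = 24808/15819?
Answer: 74424/5273 ≈ 14.114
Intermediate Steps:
L = 24808/15819 (L = 24808*(1/15819) = 24808/15819 ≈ 1.5682)
W = 18 (W = -2*(-9) = 18)
L*k(W, -9 - 1*0) = 24808*(18 + (-9 - 1*0))/15819 = 24808*(18 + (-9 + 0))/15819 = 24808*(18 - 9)/15819 = (24808/15819)*9 = 74424/5273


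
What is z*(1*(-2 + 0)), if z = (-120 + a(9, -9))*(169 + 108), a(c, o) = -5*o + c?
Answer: 36564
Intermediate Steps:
a(c, o) = c - 5*o
z = -18282 (z = (-120 + (9 - 5*(-9)))*(169 + 108) = (-120 + (9 + 45))*277 = (-120 + 54)*277 = -66*277 = -18282)
z*(1*(-2 + 0)) = -18282*(-2 + 0) = -18282*(-2) = 36564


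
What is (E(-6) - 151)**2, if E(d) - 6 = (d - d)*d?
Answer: 21025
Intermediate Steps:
E(d) = 6 (E(d) = 6 + (d - d)*d = 6 + 0*d = 6 + 0 = 6)
(E(-6) - 151)**2 = (6 - 151)**2 = (-145)**2 = 21025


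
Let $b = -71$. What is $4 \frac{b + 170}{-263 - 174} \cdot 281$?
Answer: $- \frac{111276}{437} \approx -254.64$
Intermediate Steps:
$4 \frac{b + 170}{-263 - 174} \cdot 281 = 4 \frac{-71 + 170}{-263 - 174} \cdot 281 = 4 \frac{99}{-437} \cdot 281 = 4 \cdot 99 \left(- \frac{1}{437}\right) 281 = 4 \left(- \frac{99}{437}\right) 281 = \left(- \frac{396}{437}\right) 281 = - \frac{111276}{437}$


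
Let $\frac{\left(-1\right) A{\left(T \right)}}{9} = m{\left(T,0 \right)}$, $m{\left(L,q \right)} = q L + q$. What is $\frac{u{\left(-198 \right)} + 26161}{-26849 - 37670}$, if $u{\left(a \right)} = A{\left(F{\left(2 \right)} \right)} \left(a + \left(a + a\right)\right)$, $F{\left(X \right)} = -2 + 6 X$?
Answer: $- \frac{26161}{64519} \approx -0.40548$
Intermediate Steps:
$m{\left(L,q \right)} = q + L q$ ($m{\left(L,q \right)} = L q + q = q + L q$)
$A{\left(T \right)} = 0$ ($A{\left(T \right)} = - 9 \cdot 0 \left(1 + T\right) = \left(-9\right) 0 = 0$)
$u{\left(a \right)} = 0$ ($u{\left(a \right)} = 0 \left(a + \left(a + a\right)\right) = 0 \left(a + 2 a\right) = 0 \cdot 3 a = 0$)
$\frac{u{\left(-198 \right)} + 26161}{-26849 - 37670} = \frac{0 + 26161}{-26849 - 37670} = \frac{26161}{-64519} = 26161 \left(- \frac{1}{64519}\right) = - \frac{26161}{64519}$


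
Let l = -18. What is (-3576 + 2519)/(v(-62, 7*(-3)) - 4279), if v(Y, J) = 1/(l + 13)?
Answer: 5285/21396 ≈ 0.24701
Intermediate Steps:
v(Y, J) = -1/5 (v(Y, J) = 1/(-18 + 13) = 1/(-5) = -1/5)
(-3576 + 2519)/(v(-62, 7*(-3)) - 4279) = (-3576 + 2519)/(-1/5 - 4279) = -1057/(-21396/5) = -1057*(-5/21396) = 5285/21396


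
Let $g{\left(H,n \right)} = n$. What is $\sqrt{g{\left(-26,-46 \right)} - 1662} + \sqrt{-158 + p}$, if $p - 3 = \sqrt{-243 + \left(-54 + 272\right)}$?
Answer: $\sqrt{-155 + 5 i} + 2 i \sqrt{427} \approx 0.20078 + 53.779 i$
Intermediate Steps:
$p = 3 + 5 i$ ($p = 3 + \sqrt{-243 + \left(-54 + 272\right)} = 3 + \sqrt{-243 + 218} = 3 + \sqrt{-25} = 3 + 5 i \approx 3.0 + 5.0 i$)
$\sqrt{g{\left(-26,-46 \right)} - 1662} + \sqrt{-158 + p} = \sqrt{-46 - 1662} + \sqrt{-158 + \left(3 + 5 i\right)} = \sqrt{-1708} + \sqrt{-155 + 5 i} = 2 i \sqrt{427} + \sqrt{-155 + 5 i} = \sqrt{-155 + 5 i} + 2 i \sqrt{427}$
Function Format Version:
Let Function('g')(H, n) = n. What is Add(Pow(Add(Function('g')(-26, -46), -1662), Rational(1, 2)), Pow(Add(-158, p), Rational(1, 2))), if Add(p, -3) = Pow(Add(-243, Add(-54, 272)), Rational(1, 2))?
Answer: Add(Pow(Add(-155, Mul(5, I)), Rational(1, 2)), Mul(2, I, Pow(427, Rational(1, 2)))) ≈ Add(0.20078, Mul(53.779, I))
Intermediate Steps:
p = Add(3, Mul(5, I)) (p = Add(3, Pow(Add(-243, Add(-54, 272)), Rational(1, 2))) = Add(3, Pow(Add(-243, 218), Rational(1, 2))) = Add(3, Pow(-25, Rational(1, 2))) = Add(3, Mul(5, I)) ≈ Add(3.0000, Mul(5.0000, I)))
Add(Pow(Add(Function('g')(-26, -46), -1662), Rational(1, 2)), Pow(Add(-158, p), Rational(1, 2))) = Add(Pow(Add(-46, -1662), Rational(1, 2)), Pow(Add(-158, Add(3, Mul(5, I))), Rational(1, 2))) = Add(Pow(-1708, Rational(1, 2)), Pow(Add(-155, Mul(5, I)), Rational(1, 2))) = Add(Mul(2, I, Pow(427, Rational(1, 2))), Pow(Add(-155, Mul(5, I)), Rational(1, 2))) = Add(Pow(Add(-155, Mul(5, I)), Rational(1, 2)), Mul(2, I, Pow(427, Rational(1, 2))))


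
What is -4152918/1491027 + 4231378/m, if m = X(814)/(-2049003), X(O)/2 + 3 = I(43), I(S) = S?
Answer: -2154560410242643843/19880360 ≈ -1.0838e+11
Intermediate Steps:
X(O) = 80 (X(O) = -6 + 2*43 = -6 + 86 = 80)
m = -80/2049003 (m = 80/(-2049003) = 80*(-1/2049003) = -80/2049003 ≈ -3.9043e-5)
-4152918/1491027 + 4231378/m = -4152918/1491027 + 4231378/(-80/2049003) = -4152918*1/1491027 + 4231378*(-2049003/80) = -1384306/497009 - 4335053108067/40 = -2154560410242643843/19880360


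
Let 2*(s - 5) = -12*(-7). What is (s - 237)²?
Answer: 36100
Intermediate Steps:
s = 47 (s = 5 + (-12*(-7))/2 = 5 + (½)*84 = 5 + 42 = 47)
(s - 237)² = (47 - 237)² = (-190)² = 36100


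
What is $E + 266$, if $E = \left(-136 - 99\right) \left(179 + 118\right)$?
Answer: $-69529$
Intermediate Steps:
$E = -69795$ ($E = \left(-235\right) 297 = -69795$)
$E + 266 = -69795 + 266 = -69529$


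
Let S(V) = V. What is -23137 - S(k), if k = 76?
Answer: -23213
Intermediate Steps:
-23137 - S(k) = -23137 - 1*76 = -23137 - 76 = -23213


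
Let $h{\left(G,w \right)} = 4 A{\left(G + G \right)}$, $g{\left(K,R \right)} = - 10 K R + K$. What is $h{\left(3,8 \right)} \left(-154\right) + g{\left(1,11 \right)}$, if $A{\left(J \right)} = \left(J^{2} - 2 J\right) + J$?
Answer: $-18589$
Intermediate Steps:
$g{\left(K,R \right)} = K - 10 K R$ ($g{\left(K,R \right)} = - 10 K R + K = K - 10 K R$)
$A{\left(J \right)} = J^{2} - J$
$h{\left(G,w \right)} = 8 G \left(-1 + 2 G\right)$ ($h{\left(G,w \right)} = 4 \left(G + G\right) \left(-1 + \left(G + G\right)\right) = 4 \cdot 2 G \left(-1 + 2 G\right) = 8 G \left(-1 + 2 G\right)$)
$h{\left(3,8 \right)} \left(-154\right) + g{\left(1,11 \right)} = 8 \cdot 3 \left(-1 + 2 \cdot 3\right) \left(-154\right) + 1 \left(1 - 110\right) = 8 \cdot 3 \left(-1 + 6\right) \left(-154\right) + 1 \left(1 - 110\right) = 8 \cdot 3 \cdot 5 \left(-154\right) + 1 \left(-109\right) = 120 \left(-154\right) - 109 = -18480 - 109 = -18589$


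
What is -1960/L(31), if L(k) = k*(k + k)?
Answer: -980/961 ≈ -1.0198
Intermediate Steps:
L(k) = 2*k² (L(k) = k*(2*k) = 2*k²)
-1960/L(31) = -1960/(2*31²) = -1960/(2*961) = -1960/1922 = -1960*1/1922 = -980/961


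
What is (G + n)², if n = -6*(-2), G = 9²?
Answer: 8649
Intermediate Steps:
G = 81
n = 12
(G + n)² = (81 + 12)² = 93² = 8649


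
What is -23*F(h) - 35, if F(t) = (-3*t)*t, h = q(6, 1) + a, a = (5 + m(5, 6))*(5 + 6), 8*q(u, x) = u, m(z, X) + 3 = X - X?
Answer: 570829/16 ≈ 35677.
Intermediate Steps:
m(z, X) = -3 (m(z, X) = -3 + (X - X) = -3 + 0 = -3)
q(u, x) = u/8
a = 22 (a = (5 - 3)*(5 + 6) = 2*11 = 22)
h = 91/4 (h = (1/8)*6 + 22 = 3/4 + 22 = 91/4 ≈ 22.750)
F(t) = -3*t**2
-23*F(h) - 35 = -(-69)*(91/4)**2 - 35 = -(-69)*8281/16 - 35 = -23*(-24843/16) - 35 = 571389/16 - 35 = 570829/16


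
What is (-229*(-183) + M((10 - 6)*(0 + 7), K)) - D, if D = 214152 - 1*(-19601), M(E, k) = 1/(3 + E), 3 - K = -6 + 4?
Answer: -5947225/31 ≈ -1.9185e+5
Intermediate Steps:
K = 5 (K = 3 - (-6 + 4) = 3 - 1*(-2) = 3 + 2 = 5)
D = 233753 (D = 214152 + 19601 = 233753)
(-229*(-183) + M((10 - 6)*(0 + 7), K)) - D = (-229*(-183) + 1/(3 + (10 - 6)*(0 + 7))) - 1*233753 = (41907 + 1/(3 + 4*7)) - 233753 = (41907 + 1/(3 + 28)) - 233753 = (41907 + 1/31) - 233753 = 1299118/31 - 233753 = -5947225/31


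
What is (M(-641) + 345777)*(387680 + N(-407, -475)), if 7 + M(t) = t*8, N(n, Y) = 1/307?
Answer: 40542448142562/307 ≈ 1.3206e+11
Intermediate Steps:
N(n, Y) = 1/307
M(t) = -7 + 8*t (M(t) = -7 + t*8 = -7 + 8*t)
(M(-641) + 345777)*(387680 + N(-407, -475)) = ((-7 + 8*(-641)) + 345777)*(387680 + 1/307) = ((-7 - 5128) + 345777)*(119017761/307) = (-5135 + 345777)*(119017761/307) = 340642*(119017761/307) = 40542448142562/307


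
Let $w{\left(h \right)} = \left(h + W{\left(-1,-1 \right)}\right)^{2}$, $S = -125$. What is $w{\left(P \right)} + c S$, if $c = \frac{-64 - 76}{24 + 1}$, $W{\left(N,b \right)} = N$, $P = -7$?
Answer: $764$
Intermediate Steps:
$w{\left(h \right)} = \left(-1 + h\right)^{2}$ ($w{\left(h \right)} = \left(h - 1\right)^{2} = \left(-1 + h\right)^{2}$)
$c = - \frac{28}{5}$ ($c = - \frac{140}{25} = \left(-140\right) \frac{1}{25} = - \frac{28}{5} \approx -5.6$)
$w{\left(P \right)} + c S = \left(-1 - 7\right)^{2} - -700 = \left(-8\right)^{2} + 700 = 64 + 700 = 764$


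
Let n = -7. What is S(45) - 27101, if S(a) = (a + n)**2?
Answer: -25657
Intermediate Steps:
S(a) = (-7 + a)**2 (S(a) = (a - 7)**2 = (-7 + a)**2)
S(45) - 27101 = (-7 + 45)**2 - 27101 = 38**2 - 27101 = 1444 - 27101 = -25657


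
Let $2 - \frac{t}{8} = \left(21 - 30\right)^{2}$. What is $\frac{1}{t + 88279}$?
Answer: $\frac{1}{87647} \approx 1.1409 \cdot 10^{-5}$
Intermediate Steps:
$t = -632$ ($t = 16 - 8 \left(21 - 30\right)^{2} = 16 - 8 \left(-9\right)^{2} = 16 - 648 = -632$)
$\frac{1}{t + 88279} = \frac{1}{-632 + 88279} = \frac{1}{87647}$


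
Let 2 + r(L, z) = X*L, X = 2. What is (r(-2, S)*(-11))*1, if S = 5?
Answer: 66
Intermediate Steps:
r(L, z) = -2 + 2*L
(r(-2, S)*(-11))*1 = ((-2 + 2*(-2))*(-11))*1 = ((-2 - 4)*(-11))*1 = -6*(-11)*1 = 66*1 = 66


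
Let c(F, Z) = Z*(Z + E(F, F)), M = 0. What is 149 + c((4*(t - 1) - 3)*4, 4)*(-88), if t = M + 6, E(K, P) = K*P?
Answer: -1628907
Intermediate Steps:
t = 6 (t = 0 + 6 = 6)
c(F, Z) = Z*(Z + F²) (c(F, Z) = Z*(Z + F*F) = Z*(Z + F²))
149 + c((4*(t - 1) - 3)*4, 4)*(-88) = 149 + (4*(4 + ((4*(6 - 1) - 3)*4)²))*(-88) = 149 + (4*(4 + ((4*5 - 3)*4)²))*(-88) = 149 + (4*(4 + ((20 - 3)*4)²))*(-88) = 149 + (4*(4 + (17*4)²))*(-88) = 149 + (4*(4 + 68²))*(-88) = 149 + (4*(4 + 4624))*(-88) = 149 + (4*4628)*(-88) = 149 + 18512*(-88) = 149 - 1629056 = -1628907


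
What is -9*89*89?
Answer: -71289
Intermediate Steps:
-9*89*89 = -801*89 = -71289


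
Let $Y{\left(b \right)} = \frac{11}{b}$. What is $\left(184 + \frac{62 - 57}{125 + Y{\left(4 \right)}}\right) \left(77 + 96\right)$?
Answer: $\frac{16269612}{511} \approx 31839.0$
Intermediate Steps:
$\left(184 + \frac{62 - 57}{125 + Y{\left(4 \right)}}\right) \left(77 + 96\right) = \left(184 + \frac{62 - 57}{125 + \frac{11}{4}}\right) \left(77 + 96\right) = \left(184 + \frac{5}{125 + 11 \cdot \frac{1}{4}}\right) 173 = \left(184 + \frac{5}{125 + \frac{11}{4}}\right) 173 = \left(184 + \frac{5}{\frac{511}{4}}\right) 173 = \left(184 + 5 \cdot \frac{4}{511}\right) 173 = \left(184 + \frac{20}{511}\right) 173 = \frac{94044}{511} \cdot 173 = \frac{16269612}{511}$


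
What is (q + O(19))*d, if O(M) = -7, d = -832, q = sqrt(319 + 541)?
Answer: 5824 - 1664*sqrt(215) ≈ -18575.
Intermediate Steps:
q = 2*sqrt(215) (q = sqrt(860) = 2*sqrt(215) ≈ 29.326)
(q + O(19))*d = (2*sqrt(215) - 7)*(-832) = (-7 + 2*sqrt(215))*(-832) = 5824 - 1664*sqrt(215)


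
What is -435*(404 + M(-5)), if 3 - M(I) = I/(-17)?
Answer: -3007590/17 ≈ -1.7692e+5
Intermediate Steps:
M(I) = 3 + I/17 (M(I) = 3 - I/(-17) = 3 - I*(-1)/17 = 3 - (-1)*I/17 = 3 + I/17)
-435*(404 + M(-5)) = -435*(404 + (3 + (1/17)*(-5))) = -435*(404 + (3 - 5/17)) = -435*(404 + 46/17) = -435*6914/17 = -3007590/17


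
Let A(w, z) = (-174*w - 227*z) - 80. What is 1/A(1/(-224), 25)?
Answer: -112/644473 ≈ -0.00017379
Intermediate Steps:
A(w, z) = -80 - 227*z - 174*w (A(w, z) = (-227*z - 174*w) - 80 = -80 - 227*z - 174*w)
1/A(1/(-224), 25) = 1/(-80 - 227*25 - 174/(-224)) = 1/(-80 - 5675 - 174*(-1/224)) = 1/(-80 - 5675 + 87/112) = 1/(-644473/112) = -112/644473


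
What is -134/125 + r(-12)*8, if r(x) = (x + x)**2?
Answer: 575866/125 ≈ 4606.9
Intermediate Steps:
r(x) = 4*x**2 (r(x) = (2*x)**2 = 4*x**2)
-134/125 + r(-12)*8 = -134/125 + (4*(-12)**2)*8 = -134*1/125 + (4*144)*8 = -134/125 + 576*8 = -134/125 + 4608 = 575866/125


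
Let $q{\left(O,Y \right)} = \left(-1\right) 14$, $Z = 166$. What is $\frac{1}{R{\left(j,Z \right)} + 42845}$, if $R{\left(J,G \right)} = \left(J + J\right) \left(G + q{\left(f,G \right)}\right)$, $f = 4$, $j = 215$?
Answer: $\frac{1}{108205} \approx 9.2417 \cdot 10^{-6}$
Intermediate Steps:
$q{\left(O,Y \right)} = -14$
$R{\left(J,G \right)} = 2 J \left(-14 + G\right)$ ($R{\left(J,G \right)} = \left(J + J\right) \left(G - 14\right) = 2 J \left(-14 + G\right)$)
$\frac{1}{R{\left(j,Z \right)} + 42845} = \frac{1}{2 \cdot 215 \left(-14 + 166\right) + 42845} = \frac{1}{2 \cdot 215 \cdot 152 + 42845} = \frac{1}{65360 + 42845} = \frac{1}{108205}$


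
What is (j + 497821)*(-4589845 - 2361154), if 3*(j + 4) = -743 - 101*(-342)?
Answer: -10615913222750/3 ≈ -3.5386e+12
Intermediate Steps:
j = 33787/3 (j = -4 + (-743 - 101*(-342))/3 = -4 + (-743 + 34542)/3 = -4 + (1/3)*33799 = -4 + 33799/3 = 33787/3 ≈ 11262.)
(j + 497821)*(-4589845 - 2361154) = (33787/3 + 497821)*(-4589845 - 2361154) = (1527250/3)*(-6950999) = -10615913222750/3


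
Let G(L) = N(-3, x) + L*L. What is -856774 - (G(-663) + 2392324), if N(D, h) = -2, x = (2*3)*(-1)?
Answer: -3688665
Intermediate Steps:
x = -6 (x = 6*(-1) = -6)
G(L) = -2 + L² (G(L) = -2 + L*L = -2 + L²)
-856774 - (G(-663) + 2392324) = -856774 - ((-2 + (-663)²) + 2392324) = -856774 - ((-2 + 439569) + 2392324) = -856774 - (439567 + 2392324) = -856774 - 1*2831891 = -856774 - 2831891 = -3688665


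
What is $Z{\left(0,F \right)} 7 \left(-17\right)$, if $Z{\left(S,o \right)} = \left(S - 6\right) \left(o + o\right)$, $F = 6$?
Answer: $8568$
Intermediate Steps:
$Z{\left(S,o \right)} = 2 o \left(-6 + S\right)$ ($Z{\left(S,o \right)} = \left(-6 + S\right) 2 o = 2 o \left(-6 + S\right)$)
$Z{\left(0,F \right)} 7 \left(-17\right) = 2 \cdot 6 \left(-6 + 0\right) 7 \left(-17\right) = 2 \cdot 6 \left(-6\right) 7 \left(-17\right) = \left(-72\right) 7 \left(-17\right) = \left(-504\right) \left(-17\right) = 8568$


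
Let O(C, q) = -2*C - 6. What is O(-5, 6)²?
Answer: 16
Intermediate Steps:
O(C, q) = -6 - 2*C
O(-5, 6)² = (-6 - 2*(-5))² = (-6 + 10)² = 4² = 16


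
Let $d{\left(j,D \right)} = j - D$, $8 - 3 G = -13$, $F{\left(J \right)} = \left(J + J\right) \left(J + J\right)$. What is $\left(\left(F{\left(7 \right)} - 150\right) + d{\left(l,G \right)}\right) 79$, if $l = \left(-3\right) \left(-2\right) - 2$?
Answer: $3397$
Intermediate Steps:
$F{\left(J \right)} = 4 J^{2}$ ($F{\left(J \right)} = 2 J 2 J = 4 J^{2}$)
$G = 7$ ($G = \frac{8}{3} - - \frac{13}{3} = \frac{8}{3} + \frac{13}{3} = 7$)
$l = 4$ ($l = 6 - 2 = 4$)
$\left(\left(F{\left(7 \right)} - 150\right) + d{\left(l,G \right)}\right) 79 = \left(\left(4 \cdot 7^{2} - 150\right) + \left(4 - 7\right)\right) 79 = \left(\left(4 \cdot 49 - 150\right) + \left(4 - 7\right)\right) 79 = \left(\left(196 - 150\right) - 3\right) 79 = \left(46 - 3\right) 79 = 43 \cdot 79 = 3397$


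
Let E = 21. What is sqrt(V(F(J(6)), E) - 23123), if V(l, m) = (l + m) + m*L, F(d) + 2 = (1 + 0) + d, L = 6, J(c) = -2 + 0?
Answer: I*sqrt(22979) ≈ 151.59*I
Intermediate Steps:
J(c) = -2
F(d) = -1 + d (F(d) = -2 + ((1 + 0) + d) = -2 + (1 + d) = -1 + d)
V(l, m) = l + 7*m (V(l, m) = (l + m) + m*6 = (l + m) + 6*m = l + 7*m)
sqrt(V(F(J(6)), E) - 23123) = sqrt(((-1 - 2) + 7*21) - 23123) = sqrt((-3 + 147) - 23123) = sqrt(144 - 23123) = sqrt(-22979) = I*sqrt(22979)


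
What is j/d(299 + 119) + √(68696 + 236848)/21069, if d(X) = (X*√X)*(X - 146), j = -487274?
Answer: -12823*√418/1250656 + 2*√76386/21069 ≈ -0.18339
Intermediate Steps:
d(X) = X^(3/2)*(-146 + X)
j/d(299 + 119) + √(68696 + 236848)/21069 = -487274*1/((-146 + (299 + 119))*(299 + 119)^(3/2)) + √(68696 + 236848)/21069 = -487274*√418/(174724*(-146 + 418)) + √305544*(1/21069) = -487274*√418/47524928 + (2*√76386)*(1/21069) = -487274*√418/47524928 + 2*√76386/21069 = -12823*√418/1250656 + 2*√76386/21069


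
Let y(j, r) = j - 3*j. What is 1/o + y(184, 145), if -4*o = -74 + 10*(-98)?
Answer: -193934/527 ≈ -368.00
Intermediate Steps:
o = 527/2 (o = -(-74 + 10*(-98))/4 = -(-74 - 980)/4 = -¼*(-1054) = 527/2 ≈ 263.50)
y(j, r) = -2*j
1/o + y(184, 145) = 1/(527/2) - 2*184 = 2/527 - 368 = -193934/527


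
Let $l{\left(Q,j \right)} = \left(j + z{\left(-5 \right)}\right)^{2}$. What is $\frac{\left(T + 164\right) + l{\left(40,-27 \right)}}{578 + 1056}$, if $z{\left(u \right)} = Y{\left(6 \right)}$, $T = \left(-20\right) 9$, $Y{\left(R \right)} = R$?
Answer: $\frac{425}{1634} \approx 0.2601$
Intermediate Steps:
$T = -180$
$z{\left(u \right)} = 6$
$l{\left(Q,j \right)} = \left(6 + j\right)^{2}$ ($l{\left(Q,j \right)} = \left(j + 6\right)^{2} = \left(6 + j\right)^{2}$)
$\frac{\left(T + 164\right) + l{\left(40,-27 \right)}}{578 + 1056} = \frac{\left(-180 + 164\right) + \left(6 - 27\right)^{2}}{578 + 1056} = \frac{-16 + \left(-21\right)^{2}}{1634} = \frac{-16 + 441}{1634} = \frac{1}{1634} \cdot 425 = \frac{425}{1634}$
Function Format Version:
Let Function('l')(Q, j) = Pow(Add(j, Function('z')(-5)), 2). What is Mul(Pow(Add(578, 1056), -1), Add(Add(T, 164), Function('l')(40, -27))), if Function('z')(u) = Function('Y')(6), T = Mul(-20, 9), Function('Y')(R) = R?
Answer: Rational(425, 1634) ≈ 0.26010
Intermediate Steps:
T = -180
Function('z')(u) = 6
Function('l')(Q, j) = Pow(Add(6, j), 2) (Function('l')(Q, j) = Pow(Add(j, 6), 2) = Pow(Add(6, j), 2))
Mul(Pow(Add(578, 1056), -1), Add(Add(T, 164), Function('l')(40, -27))) = Mul(Pow(Add(578, 1056), -1), Add(Add(-180, 164), Pow(Add(6, -27), 2))) = Mul(Pow(1634, -1), Add(-16, Pow(-21, 2))) = Mul(Rational(1, 1634), Add(-16, 441)) = Mul(Rational(1, 1634), 425) = Rational(425, 1634)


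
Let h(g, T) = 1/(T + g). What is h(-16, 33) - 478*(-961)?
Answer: 7809087/17 ≈ 4.5936e+5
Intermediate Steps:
h(-16, 33) - 478*(-961) = 1/(33 - 16) - 478*(-961) = 1/17 + 459358 = 7809087/17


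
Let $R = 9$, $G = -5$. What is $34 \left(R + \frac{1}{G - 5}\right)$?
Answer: $\frac{1513}{5} \approx 302.6$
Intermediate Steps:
$34 \left(R + \frac{1}{G - 5}\right) = 34 \left(9 + \frac{1}{-5 - 5}\right) = 34 \left(9 + \frac{1}{-10}\right) = 34 \left(9 - \frac{1}{10}\right) = 34 \cdot \frac{89}{10} = \frac{1513}{5}$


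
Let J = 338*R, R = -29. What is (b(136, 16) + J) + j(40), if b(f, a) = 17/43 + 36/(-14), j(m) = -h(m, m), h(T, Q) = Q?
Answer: -2963097/301 ≈ -9844.2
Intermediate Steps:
J = -9802 (J = 338*(-29) = -9802)
j(m) = -m
b(f, a) = -655/301 (b(f, a) = 17*(1/43) + 36*(-1/14) = 17/43 - 18/7 = -655/301)
(b(136, 16) + J) + j(40) = (-655/301 - 9802) - 1*40 = -2951057/301 - 40 = -2963097/301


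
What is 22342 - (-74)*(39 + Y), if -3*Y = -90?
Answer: 27448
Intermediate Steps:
Y = 30 (Y = -⅓*(-90) = 30)
22342 - (-74)*(39 + Y) = 22342 - (-74)*(39 + 30) = 22342 - (-74)*69 = 22342 - 1*(-5106) = 22342 + 5106 = 27448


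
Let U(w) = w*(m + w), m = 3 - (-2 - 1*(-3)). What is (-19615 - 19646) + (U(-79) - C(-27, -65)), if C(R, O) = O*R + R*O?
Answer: -36688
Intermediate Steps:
m = 2 (m = 3 - (-2 + 3) = 3 - 1*1 = 3 - 1 = 2)
C(R, O) = 2*O*R (C(R, O) = O*R + O*R = 2*O*R)
U(w) = w*(2 + w)
(-19615 - 19646) + (U(-79) - C(-27, -65)) = (-19615 - 19646) + (-79*(2 - 79) - 2*(-65)*(-27)) = -39261 + (-79*(-77) - 1*3510) = -39261 + (6083 - 3510) = -39261 + 2573 = -36688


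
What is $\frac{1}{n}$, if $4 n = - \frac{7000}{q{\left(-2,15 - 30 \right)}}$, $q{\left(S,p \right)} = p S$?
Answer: $- \frac{3}{175} \approx -0.017143$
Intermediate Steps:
$q{\left(S,p \right)} = S p$
$n = - \frac{175}{3}$ ($n = \frac{\left(-7000\right) \frac{1}{\left(-2\right) \left(15 - 30\right)}}{4} = \frac{\left(-7000\right) \frac{1}{\left(-2\right) \left(-15\right)}}{4} = \frac{\left(-7000\right) \frac{1}{30}}{4} = \frac{1}{4} \left(- \frac{700}{3}\right) = - \frac{175}{3} \approx -58.333$)
$\frac{1}{n} = \frac{1}{- \frac{175}{3}} = - \frac{3}{175}$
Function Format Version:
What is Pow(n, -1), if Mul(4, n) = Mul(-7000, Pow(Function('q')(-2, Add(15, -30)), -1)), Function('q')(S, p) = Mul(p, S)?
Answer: Rational(-3, 175) ≈ -0.017143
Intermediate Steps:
Function('q')(S, p) = Mul(S, p)
n = Rational(-175, 3) (n = Mul(Rational(1, 4), Mul(-7000, Pow(Mul(-2, Add(15, -30)), -1))) = Mul(Rational(1, 4), Mul(-7000, Pow(Mul(-2, -15), -1))) = Mul(Rational(1, 4), Mul(-7000, Pow(30, -1))) = Mul(Rational(1, 4), Mul(-7000, Rational(1, 30))) = Mul(Rational(1, 4), Rational(-700, 3)) = Rational(-175, 3) ≈ -58.333)
Pow(n, -1) = Pow(Rational(-175, 3), -1) = Rational(-3, 175)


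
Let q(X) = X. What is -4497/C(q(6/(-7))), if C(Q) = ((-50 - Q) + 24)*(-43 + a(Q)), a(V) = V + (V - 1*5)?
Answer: -73451/20416 ≈ -3.5977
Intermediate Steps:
a(V) = -5 + 2*V (a(V) = V + (V - 5) = V + (-5 + V) = -5 + 2*V)
C(Q) = (-48 + 2*Q)*(-26 - Q) (C(Q) = ((-50 - Q) + 24)*(-43 + (-5 + 2*Q)) = (-26 - Q)*(-48 + 2*Q) = (-48 + 2*Q)*(-26 - Q))
-4497/C(q(6/(-7))) = -4497/(1248 - 24/(-7) - 2*(6/(-7))²) = -4497/(1248 - 24*(-1)/7 - 2*(6*(-⅐))²) = -4497/(1248 - 4*(-6/7) - 2*(-6/7)²) = -4497/(1248 + 24/7 - 2*36/49) = -4497/(1248 + 24/7 - 72/49) = -4497/61248/49 = -4497*49/61248 = -73451/20416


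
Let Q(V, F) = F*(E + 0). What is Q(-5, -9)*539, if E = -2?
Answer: 9702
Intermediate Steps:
Q(V, F) = -2*F (Q(V, F) = F*(-2 + 0) = F*(-2) = -2*F)
Q(-5, -9)*539 = -2*(-9)*539 = 18*539 = 9702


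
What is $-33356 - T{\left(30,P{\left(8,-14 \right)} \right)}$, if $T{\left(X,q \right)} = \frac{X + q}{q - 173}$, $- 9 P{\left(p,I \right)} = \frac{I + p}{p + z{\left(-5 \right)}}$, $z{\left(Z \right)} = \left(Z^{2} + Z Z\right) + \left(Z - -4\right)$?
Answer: $- \frac{986698704}{29581} \approx -33356.0$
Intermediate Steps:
$z{\left(Z \right)} = 4 + Z + 2 Z^{2}$ ($z{\left(Z \right)} = \left(Z^{2} + Z^{2}\right) + \left(Z + 4\right) = 2 Z^{2} + \left(4 + Z\right) = 4 + Z + 2 Z^{2}$)
$P{\left(p,I \right)} = - \frac{I + p}{9 \left(49 + p\right)}$ ($P{\left(p,I \right)} = - \frac{\left(I + p\right) \frac{1}{p + \left(4 - 5 + 2 \left(-5\right)^{2}\right)}}{9} = - \frac{\left(I + p\right) \frac{1}{p + \left(4 - 5 + 2 \cdot 25\right)}}{9} = - \frac{\left(I + p\right) \frac{1}{p + \left(4 - 5 + 50\right)}}{9} = - \frac{\left(I + p\right) \frac{1}{p + 49}}{9} = - \frac{\left(I + p\right) \frac{1}{49 + p}}{9} = - \frac{\frac{1}{49 + p} \left(I + p\right)}{9} = - \frac{I + p}{9 \left(49 + p\right)}$)
$T{\left(X,q \right)} = \frac{X + q}{-173 + q}$
$-33356 - T{\left(30,P{\left(8,-14 \right)} \right)} = -33356 - \frac{30 + \frac{\left(-1\right) \left(-14\right) - 8}{9 \left(49 + 8\right)}}{-173 + \frac{\left(-1\right) \left(-14\right) - 8}{9 \left(49 + 8\right)}} = -33356 - \frac{30 + \frac{14 - 8}{9 \cdot 57}}{-173 + \frac{14 - 8}{9 \cdot 57}} = -33356 - \frac{30 + \frac{1}{9} \cdot \frac{1}{57} \cdot 6}{-173 + \frac{1}{9} \cdot \frac{1}{57} \cdot 6} = -33356 - \frac{30 + \frac{2}{171}}{-173 + \frac{2}{171}} = -33356 - \frac{1}{- \frac{29581}{171}} \cdot \frac{5132}{171} = -33356 - \left(- \frac{171}{29581}\right) \frac{5132}{171} = -33356 - - \frac{5132}{29581} = -33356 + \frac{5132}{29581} = - \frac{986698704}{29581}$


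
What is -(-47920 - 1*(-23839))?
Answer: 24081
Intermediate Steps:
-(-47920 - 1*(-23839)) = -(-47920 + 23839) = -1*(-24081) = 24081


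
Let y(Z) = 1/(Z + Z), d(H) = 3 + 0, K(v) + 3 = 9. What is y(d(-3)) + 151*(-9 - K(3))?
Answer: -13589/6 ≈ -2264.8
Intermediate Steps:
K(v) = 6 (K(v) = -3 + 9 = 6)
d(H) = 3
y(Z) = 1/(2*Z)
y(d(-3)) + 151*(-9 - K(3)) = (1/2)/3 + 151*(-9 - 1*6) = (1/2)*(1/3) + 151*(-9 - 6) = 1/6 + 151*(-15) = 1/6 - 2265 = -13589/6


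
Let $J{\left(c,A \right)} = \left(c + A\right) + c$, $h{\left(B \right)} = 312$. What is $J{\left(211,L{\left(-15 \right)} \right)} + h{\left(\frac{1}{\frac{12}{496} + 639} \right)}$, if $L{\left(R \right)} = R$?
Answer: $719$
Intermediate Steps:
$J{\left(c,A \right)} = A + 2 c$ ($J{\left(c,A \right)} = \left(A + c\right) + c = A + 2 c$)
$J{\left(211,L{\left(-15 \right)} \right)} + h{\left(\frac{1}{\frac{12}{496} + 639} \right)} = \left(-15 + 2 \cdot 211\right) + 312 = \left(-15 + 422\right) + 312 = 407 + 312 = 719$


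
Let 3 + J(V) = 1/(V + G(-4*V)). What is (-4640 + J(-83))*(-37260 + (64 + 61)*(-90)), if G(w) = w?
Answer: 18694234020/83 ≈ 2.2523e+8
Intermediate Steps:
J(V) = -3 - 1/(3*V) (J(V) = -3 + 1/(V - 4*V) = -3 + 1/(-3*V) = -3 - 1/(3*V))
(-4640 + J(-83))*(-37260 + (64 + 61)*(-90)) = (-4640 + (-3 - ⅓/(-83)))*(-37260 + (64 + 61)*(-90)) = (-4640 + (-3 - ⅓*(-1/83)))*(-37260 + 125*(-90)) = (-4640 + (-3 + 1/249))*(-37260 - 11250) = (-4640 - 746/249)*(-48510) = -1156106/249*(-48510) = 18694234020/83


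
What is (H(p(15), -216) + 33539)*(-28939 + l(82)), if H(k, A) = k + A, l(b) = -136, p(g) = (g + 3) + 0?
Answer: -969389575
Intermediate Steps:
p(g) = 3 + g (p(g) = (3 + g) + 0 = 3 + g)
H(k, A) = A + k
(H(p(15), -216) + 33539)*(-28939 + l(82)) = ((-216 + (3 + 15)) + 33539)*(-28939 - 136) = ((-216 + 18) + 33539)*(-29075) = (-198 + 33539)*(-29075) = 33341*(-29075) = -969389575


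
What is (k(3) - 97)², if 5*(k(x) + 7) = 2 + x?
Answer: 10609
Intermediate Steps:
k(x) = -33/5 + x/5 (k(x) = -7 + (2 + x)/5 = -7 + (⅖ + x/5) = -33/5 + x/5)
(k(3) - 97)² = ((-33/5 + (⅕)*3) - 97)² = ((-33/5 + ⅗) - 97)² = (-6 - 97)² = (-103)² = 10609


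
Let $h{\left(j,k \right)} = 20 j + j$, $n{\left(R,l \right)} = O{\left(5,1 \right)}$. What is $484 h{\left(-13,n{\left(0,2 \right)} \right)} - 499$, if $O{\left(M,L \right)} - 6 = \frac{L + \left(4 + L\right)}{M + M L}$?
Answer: $-132631$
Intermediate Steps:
$O{\left(M,L \right)} = 6 + \frac{4 + 2 L}{M + L M}$ ($O{\left(M,L \right)} = 6 + \frac{L + \left(4 + L\right)}{M + M L} = 6 + \frac{4 + 2 L}{M + L M}$)
$n{\left(R,l \right)} = \frac{33}{5}$ ($n{\left(R,l \right)} = \frac{2 \left(2 + 1 + 3 \cdot 5 + 3 \cdot 1 \cdot 5\right)}{5 \left(1 + 1\right)} = 2 \cdot \frac{1}{5} \cdot \frac{1}{2} \left(2 + 1 + 15 + 15\right) = 2 \cdot \frac{1}{5} \cdot \frac{1}{2} \cdot 33 = \frac{33}{5}$)
$h{\left(j,k \right)} = 21 j$
$484 h{\left(-13,n{\left(0,2 \right)} \right)} - 499 = 484 \cdot 21 \left(-13\right) - 499 = 484 \left(-273\right) - 499 = -132132 - 499 = -132631$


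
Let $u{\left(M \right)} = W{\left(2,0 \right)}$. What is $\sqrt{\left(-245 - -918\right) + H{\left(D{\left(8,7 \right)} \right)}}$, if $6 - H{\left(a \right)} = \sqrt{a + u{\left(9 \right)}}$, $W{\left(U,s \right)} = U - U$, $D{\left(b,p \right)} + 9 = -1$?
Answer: $\sqrt{679 - i \sqrt{10}} \approx 26.058 - 0.06068 i$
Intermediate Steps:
$D{\left(b,p \right)} = -10$ ($D{\left(b,p \right)} = -9 - 1 = -10$)
$W{\left(U,s \right)} = 0$
$u{\left(M \right)} = 0$
$H{\left(a \right)} = 6 - \sqrt{a}$ ($H{\left(a \right)} = 6 - \sqrt{a + 0} = 6 - \sqrt{a}$)
$\sqrt{\left(-245 - -918\right) + H{\left(D{\left(8,7 \right)} \right)}} = \sqrt{\left(-245 - -918\right) + \left(6 - \sqrt{-10}\right)} = \sqrt{\left(-245 + 918\right) + \left(6 - i \sqrt{10}\right)} = \sqrt{673 + \left(6 - i \sqrt{10}\right)} = \sqrt{679 - i \sqrt{10}}$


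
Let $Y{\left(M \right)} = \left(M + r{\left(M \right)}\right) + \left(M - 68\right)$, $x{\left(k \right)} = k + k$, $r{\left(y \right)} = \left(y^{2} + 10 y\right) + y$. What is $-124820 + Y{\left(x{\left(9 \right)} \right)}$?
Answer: $-124330$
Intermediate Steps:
$r{\left(y \right)} = y^{2} + 11 y$
$x{\left(k \right)} = 2 k$
$Y{\left(M \right)} = -68 + 2 M + M \left(11 + M\right)$ ($Y{\left(M \right)} = \left(M + M \left(11 + M\right)\right) + \left(M - 68\right) = \left(M + M \left(11 + M\right)\right) + \left(-68 + M\right) = -68 + 2 M + M \left(11 + M\right)$)
$-124820 + Y{\left(x{\left(9 \right)} \right)} = -124820 + \left(-68 + \left(2 \cdot 9\right)^{2} + 13 \cdot 2 \cdot 9\right) = -124820 + \left(-68 + 18^{2} + 13 \cdot 18\right) = -124820 + \left(-68 + 324 + 234\right) = -124820 + 490 = -124330$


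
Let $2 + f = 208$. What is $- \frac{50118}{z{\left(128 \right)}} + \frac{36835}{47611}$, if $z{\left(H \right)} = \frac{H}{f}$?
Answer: $- \frac{122886478327}{1523552} \approx -80658.0$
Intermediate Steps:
$f = 206$ ($f = -2 + 208 = 206$)
$z{\left(H \right)} = \frac{H}{206}$
$- \frac{50118}{z{\left(128 \right)}} + \frac{36835}{47611} = - \frac{50118}{\frac{1}{206} \cdot 128} + \frac{36835}{47611} = - \frac{50118}{\frac{64}{103}} + 36835 \cdot \frac{1}{47611} = \left(-50118\right) \frac{103}{64} + \frac{36835}{47611} = - \frac{2581077}{32} + \frac{36835}{47611} = - \frac{122886478327}{1523552}$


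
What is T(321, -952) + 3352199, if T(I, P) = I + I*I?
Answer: 3455561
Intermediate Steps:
T(I, P) = I + I²
T(321, -952) + 3352199 = 321*(1 + 321) + 3352199 = 321*322 + 3352199 = 103362 + 3352199 = 3455561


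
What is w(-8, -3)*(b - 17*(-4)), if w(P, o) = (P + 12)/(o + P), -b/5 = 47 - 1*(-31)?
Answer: 1288/11 ≈ 117.09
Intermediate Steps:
b = -390 (b = -5*(47 - 1*(-31)) = -5*(47 + 31) = -5*78 = -390)
w(P, o) = (12 + P)/(P + o)
w(-8, -3)*(b - 17*(-4)) = ((12 - 8)/(-8 - 3))*(-390 - 17*(-4)) = (4/(-11))*(-390 + 68) = -1/11*4*(-322) = -4/11*(-322) = 1288/11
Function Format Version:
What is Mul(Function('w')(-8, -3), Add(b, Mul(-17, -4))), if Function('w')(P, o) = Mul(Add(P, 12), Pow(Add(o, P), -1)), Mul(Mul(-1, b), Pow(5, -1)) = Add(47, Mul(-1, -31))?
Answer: Rational(1288, 11) ≈ 117.09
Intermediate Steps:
b = -390 (b = Mul(-5, Add(47, Mul(-1, -31))) = Mul(-5, Add(47, 31)) = Mul(-5, 78) = -390)
Function('w')(P, o) = Mul(Pow(Add(P, o), -1), Add(12, P)) (Function('w')(P, o) = Mul(Add(12, P), Pow(Add(P, o), -1)) = Mul(Pow(Add(P, o), -1), Add(12, P)))
Mul(Function('w')(-8, -3), Add(b, Mul(-17, -4))) = Mul(Mul(Pow(Add(-8, -3), -1), Add(12, -8)), Add(-390, Mul(-17, -4))) = Mul(Mul(Pow(-11, -1), 4), Add(-390, 68)) = Mul(Mul(Rational(-1, 11), 4), -322) = Mul(Rational(-4, 11), -322) = Rational(1288, 11)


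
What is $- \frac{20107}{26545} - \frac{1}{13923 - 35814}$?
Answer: $- \frac{440135792}{581096595} \approx -0.75742$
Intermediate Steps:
$- \frac{20107}{26545} - \frac{1}{13923 - 35814} = \left(-20107\right) \frac{1}{26545} - \frac{1}{-21891} = - \frac{20107}{26545} - - \frac{1}{21891} = - \frac{20107}{26545} + \frac{1}{21891} = - \frac{440135792}{581096595}$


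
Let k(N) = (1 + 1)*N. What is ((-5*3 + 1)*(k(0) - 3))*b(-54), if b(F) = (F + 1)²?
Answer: 117978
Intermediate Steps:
b(F) = (1 + F)²
k(N) = 2*N
((-5*3 + 1)*(k(0) - 3))*b(-54) = ((-5*3 + 1)*(2*0 - 3))*(1 - 54)² = ((-15 + 1)*(0 - 3))*(-53)² = -14*(-3)*2809 = 42*2809 = 117978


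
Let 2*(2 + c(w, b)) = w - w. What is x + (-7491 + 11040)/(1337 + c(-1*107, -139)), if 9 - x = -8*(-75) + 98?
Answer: -305422/445 ≈ -686.34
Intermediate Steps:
c(w, b) = -2 (c(w, b) = -2 + (w - w)/2 = -2 + (1/2)*0 = -2 + 0 = -2)
x = -689 (x = 9 - (-8*(-75) + 98) = 9 - (600 + 98) = 9 - 1*698 = 9 - 698 = -689)
x + (-7491 + 11040)/(1337 + c(-1*107, -139)) = -689 + (-7491 + 11040)/(1337 - 2) = -689 + 3549/1335 = -689 + 3549*(1/1335) = -689 + 1183/445 = -305422/445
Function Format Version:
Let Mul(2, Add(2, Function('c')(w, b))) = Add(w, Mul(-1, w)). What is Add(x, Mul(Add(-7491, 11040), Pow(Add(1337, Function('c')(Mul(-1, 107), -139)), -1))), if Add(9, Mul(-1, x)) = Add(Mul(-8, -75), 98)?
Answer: Rational(-305422, 445) ≈ -686.34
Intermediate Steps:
Function('c')(w, b) = -2 (Function('c')(w, b) = Add(-2, Mul(Rational(1, 2), Add(w, Mul(-1, w)))) = Add(-2, Mul(Rational(1, 2), 0)) = Add(-2, 0) = -2)
x = -689 (x = Add(9, Mul(-1, Add(Mul(-8, -75), 98))) = Add(9, Mul(-1, Add(600, 98))) = Add(9, Mul(-1, 698)) = Add(9, -698) = -689)
Add(x, Mul(Add(-7491, 11040), Pow(Add(1337, Function('c')(Mul(-1, 107), -139)), -1))) = Add(-689, Mul(Add(-7491, 11040), Pow(Add(1337, -2), -1))) = Add(-689, Mul(3549, Pow(1335, -1))) = Add(-689, Mul(3549, Rational(1, 1335))) = Add(-689, Rational(1183, 445)) = Rational(-305422, 445)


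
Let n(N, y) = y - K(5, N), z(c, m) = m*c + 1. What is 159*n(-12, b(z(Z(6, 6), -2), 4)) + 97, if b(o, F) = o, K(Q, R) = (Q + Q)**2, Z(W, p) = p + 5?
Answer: -19142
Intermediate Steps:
Z(W, p) = 5 + p
z(c, m) = 1 + c*m (z(c, m) = c*m + 1 = 1 + c*m)
K(Q, R) = 4*Q**2 (K(Q, R) = (2*Q)**2 = 4*Q**2)
n(N, y) = -100 + y (n(N, y) = y - 4*5**2 = y - 4*25 = y - 1*100 = y - 100 = -100 + y)
159*n(-12, b(z(Z(6, 6), -2), 4)) + 97 = 159*(-100 + (1 + (5 + 6)*(-2))) + 97 = 159*(-100 + (1 + 11*(-2))) + 97 = 159*(-100 + (1 - 22)) + 97 = 159*(-100 - 21) + 97 = 159*(-121) + 97 = -19239 + 97 = -19142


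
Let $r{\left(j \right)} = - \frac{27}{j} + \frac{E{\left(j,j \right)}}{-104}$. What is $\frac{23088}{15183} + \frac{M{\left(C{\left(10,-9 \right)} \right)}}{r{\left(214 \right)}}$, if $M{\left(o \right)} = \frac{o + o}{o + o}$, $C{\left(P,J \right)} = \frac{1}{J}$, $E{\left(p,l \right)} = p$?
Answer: $\frac{65354692}{61496211} \approx 1.0627$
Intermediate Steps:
$r{\left(j \right)} = - \frac{27}{j} - \frac{j}{104}$ ($r{\left(j \right)} = - \frac{27}{j} + \frac{j}{-104} = - \frac{27}{j} + j \left(- \frac{1}{104}\right) = - \frac{27}{j} - \frac{j}{104}$)
$M{\left(o \right)} = 1$ ($M{\left(o \right)} = \frac{2 o}{2 o} = 2 o \frac{1}{2 o} = 1$)
$\frac{23088}{15183} + \frac{M{\left(C{\left(10,-9 \right)} \right)}}{r{\left(214 \right)}} = \frac{23088}{15183} + 1 \frac{1}{- \frac{27}{214} - \frac{107}{52}} = 23088 \cdot \frac{1}{15183} + 1 \frac{1}{\left(-27\right) \frac{1}{214} - \frac{107}{52}} = \frac{7696}{5061} + 1 \frac{1}{- \frac{27}{214} - \frac{107}{52}} = \frac{7696}{5061} + 1 \frac{1}{- \frac{12151}{5564}} = \frac{7696}{5061} + 1 \left(- \frac{5564}{12151}\right) = \frac{7696}{5061} - \frac{5564}{12151} = \frac{65354692}{61496211}$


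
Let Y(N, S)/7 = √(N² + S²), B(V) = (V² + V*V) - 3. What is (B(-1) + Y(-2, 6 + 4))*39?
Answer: -39 + 546*√26 ≈ 2745.1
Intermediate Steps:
B(V) = -3 + 2*V² (B(V) = (V² + V²) - 3 = 2*V² - 3 = -3 + 2*V²)
Y(N, S) = 7*√(N² + S²)
(B(-1) + Y(-2, 6 + 4))*39 = ((-3 + 2*(-1)²) + 7*√((-2)² + (6 + 4)²))*39 = ((-3 + 2*1) + 7*√(4 + 10²))*39 = ((-3 + 2) + 7*√(4 + 100))*39 = (-1 + 7*√104)*39 = (-1 + 7*(2*√26))*39 = (-1 + 14*√26)*39 = -39 + 546*√26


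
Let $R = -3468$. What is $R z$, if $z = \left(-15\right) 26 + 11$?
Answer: $1314372$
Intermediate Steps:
$z = -379$ ($z = -390 + 11 = -379$)
$R z = \left(-3468\right) \left(-379\right) = 1314372$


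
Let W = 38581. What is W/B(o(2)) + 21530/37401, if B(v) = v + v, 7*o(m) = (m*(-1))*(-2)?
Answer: 10100948107/299208 ≈ 33759.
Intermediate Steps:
o(m) = 2*m/7 (o(m) = ((m*(-1))*(-2))/7 = (-m*(-2))/7 = (2*m)/7 = 2*m/7)
B(v) = 2*v
W/B(o(2)) + 21530/37401 = 38581/((2*((2/7)*2))) + 21530/37401 = 38581/((2*(4/7))) + 21530*(1/37401) = 38581/(8/7) + 21530/37401 = 38581*(7/8) + 21530/37401 = 270067/8 + 21530/37401 = 10100948107/299208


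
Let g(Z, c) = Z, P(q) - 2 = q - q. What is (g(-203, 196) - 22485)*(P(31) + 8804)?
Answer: -199790528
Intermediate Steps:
P(q) = 2 (P(q) = 2 + (q - q) = 2 + 0 = 2)
(g(-203, 196) - 22485)*(P(31) + 8804) = (-203 - 22485)*(2 + 8804) = -22688*8806 = -199790528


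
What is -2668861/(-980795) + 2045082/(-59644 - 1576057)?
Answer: 2359652406371/1604287362295 ≈ 1.4708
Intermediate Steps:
-2668861/(-980795) + 2045082/(-59644 - 1576057) = -2668861*(-1/980795) + 2045082/(-1635701) = 2668861/980795 + 2045082*(-1/1635701) = 2668861/980795 - 2045082/1635701 = 2359652406371/1604287362295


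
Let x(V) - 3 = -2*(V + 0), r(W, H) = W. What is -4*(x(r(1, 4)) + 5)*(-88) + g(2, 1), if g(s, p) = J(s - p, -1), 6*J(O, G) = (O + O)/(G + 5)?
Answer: 25345/12 ≈ 2112.1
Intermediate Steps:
J(O, G) = O/(3*(5 + G)) (J(O, G) = ((O + O)/(G + 5))/6 = ((2*O)/(5 + G))/6 = (2*O/(5 + G))/6 = O/(3*(5 + G)))
g(s, p) = -p/12 + s/12 (g(s, p) = (s - p)/(3*(5 - 1)) = (⅓)*(s - p)/4 = (⅓)*(s - p)*(¼) = -p/12 + s/12)
x(V) = 3 - 2*V (x(V) = 3 - 2*(V + 0) = 3 - 2*V)
-4*(x(r(1, 4)) + 5)*(-88) + g(2, 1) = -4*((3 - 2*1) + 5)*(-88) + (-1/12*1 + (1/12)*2) = -4*((3 - 2) + 5)*(-88) + (-1/12 + ⅙) = -4*(1 + 5)*(-88) + 1/12 = -4*6*(-88) + 1/12 = -24*(-88) + 1/12 = 2112 + 1/12 = 25345/12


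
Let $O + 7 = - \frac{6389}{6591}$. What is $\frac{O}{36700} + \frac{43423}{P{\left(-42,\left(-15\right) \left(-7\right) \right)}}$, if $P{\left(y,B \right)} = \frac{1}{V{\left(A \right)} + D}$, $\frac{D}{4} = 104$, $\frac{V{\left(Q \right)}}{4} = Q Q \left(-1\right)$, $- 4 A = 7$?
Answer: $\frac{4240818988849099}{241889700} \approx 1.7532 \cdot 10^{7}$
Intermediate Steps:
$A = - \frac{7}{4}$ ($A = \left(- \frac{1}{4}\right) 7 = - \frac{7}{4} \approx -1.75$)
$V{\left(Q \right)} = - 4 Q^{2}$ ($V{\left(Q \right)} = 4 Q Q \left(-1\right) = 4 Q^{2} \left(-1\right) = 4 \left(- Q^{2}\right) = - 4 Q^{2}$)
$D = 416$ ($D = 4 \cdot 104 = 416$)
$O = - \frac{52526}{6591}$ ($O = -7 - \frac{6389}{6591} = - \frac{52526}{6591} \approx -7.9694$)
$P{\left(y,B \right)} = \frac{4}{1615}$ ($P{\left(y,B \right)} = \frac{1}{- 4 \left(- \frac{7}{4}\right)^{2} + 416} = \frac{1}{\left(-4\right) \frac{49}{16} + 416} = \frac{1}{- \frac{49}{4} + 416} = \frac{1}{\frac{1615}{4}} = \frac{4}{1615}$)
$\frac{O}{36700} + \frac{43423}{P{\left(-42,\left(-15\right) \left(-7\right) \right)}} = - \frac{52526}{6591 \cdot 36700} + \frac{43423}{\frac{4}{1615}} = \left(- \frac{52526}{6591}\right) \frac{1}{36700} + 43423 \cdot \frac{1615}{4} = - \frac{26263}{120944850} + \frac{70128145}{4} = \frac{4240818988849099}{241889700}$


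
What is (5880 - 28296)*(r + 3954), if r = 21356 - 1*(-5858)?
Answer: -698661888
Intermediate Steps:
r = 27214 (r = 21356 + 5858 = 27214)
(5880 - 28296)*(r + 3954) = (5880 - 28296)*(27214 + 3954) = -22416*31168 = -698661888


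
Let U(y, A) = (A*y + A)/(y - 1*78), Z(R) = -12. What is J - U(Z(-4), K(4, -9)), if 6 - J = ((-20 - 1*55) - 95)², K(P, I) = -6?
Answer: -433399/15 ≈ -28893.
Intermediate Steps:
J = -28894 (J = 6 - ((-20 - 1*55) - 95)² = 6 - ((-20 - 55) - 95)² = 6 - (-75 - 95)² = 6 - 1*(-170)² = 6 - 1*28900 = 6 - 28900 = -28894)
U(y, A) = (A + A*y)/(-78 + y) (U(y, A) = (A + A*y)/(y - 78) = (A + A*y)/(-78 + y))
J - U(Z(-4), K(4, -9)) = -28894 - (-6)*(1 - 12)/(-78 - 12) = -28894 - (-6)*(-11)/(-90) = -28894 - (-6)*(-1)*(-11)/90 = -28894 - 1*(-11/15) = -28894 + 11/15 = -433399/15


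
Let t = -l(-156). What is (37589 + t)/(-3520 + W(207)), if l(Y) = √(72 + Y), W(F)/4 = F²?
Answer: 37589/167876 - I*√21/83938 ≈ 0.22391 - 5.4595e-5*I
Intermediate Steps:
W(F) = 4*F²
t = -2*I*√21 (t = -√(72 - 156) = -√(-84) = -2*I*√21 ≈ -9.1651*I)
(37589 + t)/(-3520 + W(207)) = (37589 - 2*I*√21)/(-3520 + 4*207²) = (37589 - 2*I*√21)/(-3520 + 4*42849) = (37589 - 2*I*√21)/(-3520 + 171396) = (37589 - 2*I*√21)/167876 = (37589 - 2*I*√21)*(1/167876) = 37589/167876 - I*√21/83938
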